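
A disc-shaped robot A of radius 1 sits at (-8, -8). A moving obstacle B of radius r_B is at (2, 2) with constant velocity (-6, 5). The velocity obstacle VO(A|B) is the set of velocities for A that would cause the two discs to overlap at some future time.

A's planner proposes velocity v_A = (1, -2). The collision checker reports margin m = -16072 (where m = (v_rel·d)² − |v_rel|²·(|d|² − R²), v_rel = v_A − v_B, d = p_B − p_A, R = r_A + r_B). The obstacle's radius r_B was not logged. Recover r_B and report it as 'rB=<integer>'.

m = -16072
d = (10, 10);  v_rel = (7, -7),  |v_rel|² = 98
v_rel×d = (7)·(10) − (-7)·(10) = 140
since m = R²·98 − 140²:  R² = (19600 + -16072) / 98 = 36
R = √36 = 6  ⇒  r_B = 6 − 1 = 5

rB=5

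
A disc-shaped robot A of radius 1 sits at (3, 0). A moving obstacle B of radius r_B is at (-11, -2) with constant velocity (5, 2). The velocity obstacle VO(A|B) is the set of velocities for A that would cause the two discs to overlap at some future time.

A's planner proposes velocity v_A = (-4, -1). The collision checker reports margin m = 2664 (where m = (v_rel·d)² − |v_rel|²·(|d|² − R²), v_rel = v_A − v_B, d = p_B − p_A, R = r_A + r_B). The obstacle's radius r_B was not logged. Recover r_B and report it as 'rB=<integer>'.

m = 2664
d = (-14, -2);  v_rel = (-9, -3),  |v_rel|² = 90
v_rel×d = (-9)·(-2) − (-3)·(-14) = -24
since m = R²·90 − (-24)²:  R² = (576 + 2664) / 90 = 36
R = √36 = 6  ⇒  r_B = 6 − 1 = 5

rB=5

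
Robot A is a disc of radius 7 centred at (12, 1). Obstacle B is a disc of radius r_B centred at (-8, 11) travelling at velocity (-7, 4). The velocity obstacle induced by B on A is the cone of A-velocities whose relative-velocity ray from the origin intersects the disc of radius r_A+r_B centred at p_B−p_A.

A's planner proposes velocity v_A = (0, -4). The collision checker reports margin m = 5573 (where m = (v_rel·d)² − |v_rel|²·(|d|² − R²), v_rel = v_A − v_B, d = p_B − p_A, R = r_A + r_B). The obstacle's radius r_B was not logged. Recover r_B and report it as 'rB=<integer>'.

m = 5573
d = (-20, 10);  v_rel = (7, -8),  |v_rel|² = 113
v_rel×d = (7)·(10) − (-8)·(-20) = -90
since m = R²·113 − (-90)²:  R² = (8100 + 5573) / 113 = 121
R = √121 = 11  ⇒  r_B = 11 − 7 = 4

rB=4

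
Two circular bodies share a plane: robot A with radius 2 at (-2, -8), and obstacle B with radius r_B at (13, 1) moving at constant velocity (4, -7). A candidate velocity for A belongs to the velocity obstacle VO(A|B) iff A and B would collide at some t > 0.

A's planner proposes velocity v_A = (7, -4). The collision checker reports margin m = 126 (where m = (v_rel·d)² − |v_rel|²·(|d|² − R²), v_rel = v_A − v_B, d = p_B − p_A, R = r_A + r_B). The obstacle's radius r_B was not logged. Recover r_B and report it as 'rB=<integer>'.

m = 126
d = (15, 9);  v_rel = (3, 3),  |v_rel|² = 18
v_rel×d = (3)·(9) − (3)·(15) = -18
since m = R²·18 − (-18)²:  R² = (324 + 126) / 18 = 25
R = √25 = 5  ⇒  r_B = 5 − 2 = 3

rB=3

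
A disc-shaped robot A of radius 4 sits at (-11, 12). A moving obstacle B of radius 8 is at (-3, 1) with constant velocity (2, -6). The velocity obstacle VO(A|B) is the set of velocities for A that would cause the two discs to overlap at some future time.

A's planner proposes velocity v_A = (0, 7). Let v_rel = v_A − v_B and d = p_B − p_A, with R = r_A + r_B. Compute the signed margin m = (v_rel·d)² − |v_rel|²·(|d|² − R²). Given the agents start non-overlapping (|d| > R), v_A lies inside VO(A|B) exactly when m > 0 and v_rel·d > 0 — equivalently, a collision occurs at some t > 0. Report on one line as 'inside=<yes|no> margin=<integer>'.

d = (8, -11),  |d|² = 185;  R = 4+8 = 12,  c = 185−12² = 41
v_rel = (-2, 13),  |v_rel|² = 173;  v_rel·d = (-2)·(8) + (13)·(-11) = -159
173·t² + 318·t + 41 = 0  ⇒  m = (-159)² − 173·41 = 18188
m = 18188 > 0,  v_rel·d = -159 < 0  ⇒  outside

inside=no margin=18188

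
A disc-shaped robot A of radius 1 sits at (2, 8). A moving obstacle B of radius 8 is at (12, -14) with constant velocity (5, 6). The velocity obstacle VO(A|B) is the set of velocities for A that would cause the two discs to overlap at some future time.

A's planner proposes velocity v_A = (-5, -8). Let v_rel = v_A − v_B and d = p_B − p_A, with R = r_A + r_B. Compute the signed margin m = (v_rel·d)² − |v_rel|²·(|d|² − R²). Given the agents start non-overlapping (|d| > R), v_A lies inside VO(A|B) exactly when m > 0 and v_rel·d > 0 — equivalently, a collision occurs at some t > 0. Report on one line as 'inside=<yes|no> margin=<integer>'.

d = (10, -22),  |d|² = 584;  R = 1+8 = 9,  c = 584−9² = 503
v_rel = (-10, -14),  |v_rel|² = 296;  v_rel·d = (-10)·(10) + (-14)·(-22) = 208
296·t² − 416·t + 503 = 0  ⇒  m = 208² − 296·503 = -105624
m = -105624 < 0,  v_rel·d = 208 > 0  ⇒  outside

inside=no margin=-105624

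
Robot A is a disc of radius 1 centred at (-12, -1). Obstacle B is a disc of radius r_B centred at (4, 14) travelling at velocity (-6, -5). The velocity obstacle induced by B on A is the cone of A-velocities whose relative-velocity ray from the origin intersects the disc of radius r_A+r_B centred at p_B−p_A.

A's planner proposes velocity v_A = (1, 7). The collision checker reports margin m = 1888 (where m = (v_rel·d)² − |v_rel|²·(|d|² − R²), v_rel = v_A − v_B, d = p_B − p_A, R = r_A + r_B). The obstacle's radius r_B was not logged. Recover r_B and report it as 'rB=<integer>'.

m = 1888
d = (16, 15);  v_rel = (7, 12),  |v_rel|² = 193
v_rel×d = (7)·(15) − (12)·(16) = -87
since m = R²·193 − (-87)²:  R² = (7569 + 1888) / 193 = 49
R = √49 = 7  ⇒  r_B = 7 − 1 = 6

rB=6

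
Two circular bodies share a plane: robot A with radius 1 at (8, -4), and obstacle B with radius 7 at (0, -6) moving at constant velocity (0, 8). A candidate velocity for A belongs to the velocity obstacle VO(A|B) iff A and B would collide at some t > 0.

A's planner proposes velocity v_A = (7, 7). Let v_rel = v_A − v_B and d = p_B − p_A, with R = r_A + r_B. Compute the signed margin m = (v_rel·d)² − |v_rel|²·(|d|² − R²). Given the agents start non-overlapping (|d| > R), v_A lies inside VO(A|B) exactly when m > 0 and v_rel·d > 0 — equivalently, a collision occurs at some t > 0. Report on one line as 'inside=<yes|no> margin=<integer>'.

d = (-8, -2),  |d|² = 68;  R = 1+7 = 8,  c = 68−8² = 4
v_rel = (7, -1),  |v_rel|² = 50;  v_rel·d = (7)·(-8) + (-1)·(-2) = -54
50·t² + 108·t + 4 = 0  ⇒  m = (-54)² − 50·4 = 2716
m = 2716 > 0,  v_rel·d = -54 < 0  ⇒  outside

inside=no margin=2716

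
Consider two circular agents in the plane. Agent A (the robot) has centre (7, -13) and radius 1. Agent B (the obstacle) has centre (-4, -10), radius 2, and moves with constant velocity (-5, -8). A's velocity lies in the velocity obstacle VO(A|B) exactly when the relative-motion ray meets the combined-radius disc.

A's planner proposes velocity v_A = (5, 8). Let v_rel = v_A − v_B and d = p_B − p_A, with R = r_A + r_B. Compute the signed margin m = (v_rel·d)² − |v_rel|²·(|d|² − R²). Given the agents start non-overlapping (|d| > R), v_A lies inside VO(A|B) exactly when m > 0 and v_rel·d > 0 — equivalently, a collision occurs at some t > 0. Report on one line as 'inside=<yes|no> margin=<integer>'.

d = (-11, 3),  |d|² = 130;  R = 1+2 = 3,  c = 130−3² = 121
v_rel = (10, 16),  |v_rel|² = 356;  v_rel·d = (10)·(-11) + (16)·(3) = -62
356·t² + 124·t + 121 = 0  ⇒  m = (-62)² − 356·121 = -39232
m = -39232 < 0,  v_rel·d = -62 < 0  ⇒  outside

inside=no margin=-39232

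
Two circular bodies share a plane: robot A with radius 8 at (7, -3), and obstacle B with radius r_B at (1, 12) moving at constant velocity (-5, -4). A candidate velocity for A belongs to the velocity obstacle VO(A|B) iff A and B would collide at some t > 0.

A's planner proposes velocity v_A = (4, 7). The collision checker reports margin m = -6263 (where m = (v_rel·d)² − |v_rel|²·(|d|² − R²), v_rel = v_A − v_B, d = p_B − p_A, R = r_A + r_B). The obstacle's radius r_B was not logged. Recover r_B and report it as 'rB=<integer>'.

m = -6263
d = (-6, 15);  v_rel = (9, 11),  |v_rel|² = 202
v_rel×d = (9)·(15) − (11)·(-6) = 201
since m = R²·202 − 201²:  R² = (40401 + -6263) / 202 = 169
R = √169 = 13  ⇒  r_B = 13 − 8 = 5

rB=5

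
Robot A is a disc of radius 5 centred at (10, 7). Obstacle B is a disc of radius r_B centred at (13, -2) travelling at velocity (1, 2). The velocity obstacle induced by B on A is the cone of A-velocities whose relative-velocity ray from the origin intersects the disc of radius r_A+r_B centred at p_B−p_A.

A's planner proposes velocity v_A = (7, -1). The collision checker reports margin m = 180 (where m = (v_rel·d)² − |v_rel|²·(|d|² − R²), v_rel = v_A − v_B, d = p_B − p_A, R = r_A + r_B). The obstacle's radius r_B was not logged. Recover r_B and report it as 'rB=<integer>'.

m = 180
d = (3, -9);  v_rel = (6, -3),  |v_rel|² = 45
v_rel×d = (6)·(-9) − (-3)·(3) = -45
since m = R²·45 − (-45)²:  R² = (2025 + 180) / 45 = 49
R = √49 = 7  ⇒  r_B = 7 − 5 = 2

rB=2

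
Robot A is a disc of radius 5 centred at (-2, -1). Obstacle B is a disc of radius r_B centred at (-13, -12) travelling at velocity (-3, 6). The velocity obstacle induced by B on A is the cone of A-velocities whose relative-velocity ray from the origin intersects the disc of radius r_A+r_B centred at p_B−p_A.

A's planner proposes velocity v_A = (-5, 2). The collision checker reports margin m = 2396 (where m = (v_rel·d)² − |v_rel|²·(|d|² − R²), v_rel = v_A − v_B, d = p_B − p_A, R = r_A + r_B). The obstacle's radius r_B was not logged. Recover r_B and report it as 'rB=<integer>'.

m = 2396
d = (-11, -11);  v_rel = (-2, -4),  |v_rel|² = 20
v_rel×d = (-2)·(-11) − (-4)·(-11) = -22
since m = R²·20 − (-22)²:  R² = (484 + 2396) / 20 = 144
R = √144 = 12  ⇒  r_B = 12 − 5 = 7

rB=7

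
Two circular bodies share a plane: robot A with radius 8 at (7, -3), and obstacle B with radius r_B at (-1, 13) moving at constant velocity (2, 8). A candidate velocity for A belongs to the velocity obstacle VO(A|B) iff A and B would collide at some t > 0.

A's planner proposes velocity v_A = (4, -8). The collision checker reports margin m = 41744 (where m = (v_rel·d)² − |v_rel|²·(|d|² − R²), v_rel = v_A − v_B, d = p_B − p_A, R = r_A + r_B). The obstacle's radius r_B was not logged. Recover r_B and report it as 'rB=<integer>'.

m = 41744
d = (-8, 16);  v_rel = (2, -16),  |v_rel|² = 260
v_rel×d = (2)·(16) − (-16)·(-8) = -96
since m = R²·260 − (-96)²:  R² = (9216 + 41744) / 260 = 196
R = √196 = 14  ⇒  r_B = 14 − 8 = 6

rB=6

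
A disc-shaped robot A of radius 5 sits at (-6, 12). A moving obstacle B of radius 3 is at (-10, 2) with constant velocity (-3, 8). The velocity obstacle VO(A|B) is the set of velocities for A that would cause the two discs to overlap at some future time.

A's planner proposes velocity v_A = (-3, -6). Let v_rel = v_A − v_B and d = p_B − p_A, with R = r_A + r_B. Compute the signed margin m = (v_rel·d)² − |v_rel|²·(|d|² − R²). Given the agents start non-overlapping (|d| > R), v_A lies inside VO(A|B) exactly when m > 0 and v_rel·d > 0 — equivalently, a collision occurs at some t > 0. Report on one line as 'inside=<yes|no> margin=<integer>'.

d = (-4, -10),  |d|² = 116;  R = 5+3 = 8,  c = 116−8² = 52
v_rel = (0, -14),  |v_rel|² = 196;  v_rel·d = (0)·(-4) + (-14)·(-10) = 140
196·t² − 280·t + 52 = 0  ⇒  m = 140² − 196·52 = 9408
m = 9408 > 0,  v_rel·d = 140 > 0  ⇒  inside

inside=yes margin=9408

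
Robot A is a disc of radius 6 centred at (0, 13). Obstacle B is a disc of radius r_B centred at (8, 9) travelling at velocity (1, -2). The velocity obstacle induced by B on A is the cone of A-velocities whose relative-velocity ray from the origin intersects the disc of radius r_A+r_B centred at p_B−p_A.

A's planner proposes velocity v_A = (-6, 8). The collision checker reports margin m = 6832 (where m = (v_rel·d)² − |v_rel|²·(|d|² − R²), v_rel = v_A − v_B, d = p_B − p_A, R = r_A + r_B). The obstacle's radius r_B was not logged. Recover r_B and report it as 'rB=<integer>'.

m = 6832
d = (8, -4);  v_rel = (-7, 10),  |v_rel|² = 149
v_rel×d = (-7)·(-4) − (10)·(8) = -52
since m = R²·149 − (-52)²:  R² = (2704 + 6832) / 149 = 64
R = √64 = 8  ⇒  r_B = 8 − 6 = 2

rB=2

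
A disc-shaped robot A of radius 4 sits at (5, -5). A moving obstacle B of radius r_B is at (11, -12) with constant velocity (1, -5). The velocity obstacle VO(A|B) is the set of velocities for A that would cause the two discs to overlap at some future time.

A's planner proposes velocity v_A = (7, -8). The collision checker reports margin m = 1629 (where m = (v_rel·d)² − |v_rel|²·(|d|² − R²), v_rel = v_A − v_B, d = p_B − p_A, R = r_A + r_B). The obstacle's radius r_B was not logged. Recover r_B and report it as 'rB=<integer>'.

m = 1629
d = (6, -7);  v_rel = (6, -3),  |v_rel|² = 45
v_rel×d = (6)·(-7) − (-3)·(6) = -24
since m = R²·45 − (-24)²:  R² = (576 + 1629) / 45 = 49
R = √49 = 7  ⇒  r_B = 7 − 4 = 3

rB=3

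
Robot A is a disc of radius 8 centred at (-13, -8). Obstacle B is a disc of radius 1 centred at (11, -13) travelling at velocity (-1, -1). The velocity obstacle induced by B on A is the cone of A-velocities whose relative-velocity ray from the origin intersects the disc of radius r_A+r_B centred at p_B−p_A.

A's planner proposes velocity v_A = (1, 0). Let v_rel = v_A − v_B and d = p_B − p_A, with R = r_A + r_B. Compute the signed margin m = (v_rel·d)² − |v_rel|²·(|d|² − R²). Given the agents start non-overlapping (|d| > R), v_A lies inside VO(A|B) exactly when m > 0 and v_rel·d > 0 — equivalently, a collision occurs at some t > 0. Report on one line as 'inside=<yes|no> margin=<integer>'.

d = (24, -5),  |d|² = 601;  R = 8+1 = 9,  c = 601−9² = 520
v_rel = (2, 1),  |v_rel|² = 5;  v_rel·d = (2)·(24) + (1)·(-5) = 43
5·t² − 86·t + 520 = 0  ⇒  m = 43² − 5·520 = -751
m = -751 < 0,  v_rel·d = 43 > 0  ⇒  outside

inside=no margin=-751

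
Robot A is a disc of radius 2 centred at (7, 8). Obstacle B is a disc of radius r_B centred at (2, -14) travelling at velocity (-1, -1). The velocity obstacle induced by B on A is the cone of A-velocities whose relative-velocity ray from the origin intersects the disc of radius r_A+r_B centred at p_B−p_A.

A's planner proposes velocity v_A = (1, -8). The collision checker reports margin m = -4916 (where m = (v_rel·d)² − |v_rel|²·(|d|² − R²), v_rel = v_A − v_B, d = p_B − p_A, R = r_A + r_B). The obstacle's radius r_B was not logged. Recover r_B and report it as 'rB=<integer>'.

m = -4916
d = (-5, -22);  v_rel = (2, -7),  |v_rel|² = 53
v_rel×d = (2)·(-22) − (-7)·(-5) = -79
since m = R²·53 − (-79)²:  R² = (6241 + -4916) / 53 = 25
R = √25 = 5  ⇒  r_B = 5 − 2 = 3

rB=3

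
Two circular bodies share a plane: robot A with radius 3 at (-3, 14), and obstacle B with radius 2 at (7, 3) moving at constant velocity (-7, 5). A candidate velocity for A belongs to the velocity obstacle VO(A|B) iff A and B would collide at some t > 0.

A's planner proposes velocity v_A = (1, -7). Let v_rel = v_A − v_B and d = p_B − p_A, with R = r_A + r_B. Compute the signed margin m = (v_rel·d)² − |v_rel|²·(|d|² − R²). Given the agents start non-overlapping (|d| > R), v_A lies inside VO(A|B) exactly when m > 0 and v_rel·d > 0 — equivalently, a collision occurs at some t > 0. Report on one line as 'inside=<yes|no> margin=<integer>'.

d = (10, -11),  |d|² = 221;  R = 3+2 = 5,  c = 221−5² = 196
v_rel = (8, -12),  |v_rel|² = 208;  v_rel·d = (8)·(10) + (-12)·(-11) = 212
208·t² − 424·t + 196 = 0  ⇒  m = 212² − 208·196 = 4176
m = 4176 > 0,  v_rel·d = 212 > 0  ⇒  inside

inside=yes margin=4176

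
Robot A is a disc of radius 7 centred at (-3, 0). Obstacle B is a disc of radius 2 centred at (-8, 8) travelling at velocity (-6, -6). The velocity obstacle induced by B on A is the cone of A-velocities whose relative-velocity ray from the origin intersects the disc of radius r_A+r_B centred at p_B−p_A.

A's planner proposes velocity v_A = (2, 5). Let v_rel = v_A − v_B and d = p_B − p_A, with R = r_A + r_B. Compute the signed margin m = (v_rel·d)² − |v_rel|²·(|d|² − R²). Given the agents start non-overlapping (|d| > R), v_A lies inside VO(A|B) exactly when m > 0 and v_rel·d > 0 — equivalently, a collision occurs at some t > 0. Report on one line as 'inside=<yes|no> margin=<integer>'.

d = (-5, 8),  |d|² = 89;  R = 7+2 = 9,  c = 89−9² = 8
v_rel = (8, 11),  |v_rel|² = 185;  v_rel·d = (8)·(-5) + (11)·(8) = 48
185·t² − 96·t + 8 = 0  ⇒  m = 48² − 185·8 = 824
m = 824 > 0,  v_rel·d = 48 > 0  ⇒  inside

inside=yes margin=824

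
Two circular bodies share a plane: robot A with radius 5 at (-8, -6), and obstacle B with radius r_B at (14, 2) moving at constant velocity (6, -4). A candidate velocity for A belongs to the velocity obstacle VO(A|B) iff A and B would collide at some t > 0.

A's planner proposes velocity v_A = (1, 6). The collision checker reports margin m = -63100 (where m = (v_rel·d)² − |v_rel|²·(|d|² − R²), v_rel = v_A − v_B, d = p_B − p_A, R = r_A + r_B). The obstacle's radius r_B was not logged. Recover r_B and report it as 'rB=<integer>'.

m = -63100
d = (22, 8);  v_rel = (-5, 10),  |v_rel|² = 125
v_rel×d = (-5)·(8) − (10)·(22) = -260
since m = R²·125 − (-260)²:  R² = (67600 + -63100) / 125 = 36
R = √36 = 6  ⇒  r_B = 6 − 5 = 1

rB=1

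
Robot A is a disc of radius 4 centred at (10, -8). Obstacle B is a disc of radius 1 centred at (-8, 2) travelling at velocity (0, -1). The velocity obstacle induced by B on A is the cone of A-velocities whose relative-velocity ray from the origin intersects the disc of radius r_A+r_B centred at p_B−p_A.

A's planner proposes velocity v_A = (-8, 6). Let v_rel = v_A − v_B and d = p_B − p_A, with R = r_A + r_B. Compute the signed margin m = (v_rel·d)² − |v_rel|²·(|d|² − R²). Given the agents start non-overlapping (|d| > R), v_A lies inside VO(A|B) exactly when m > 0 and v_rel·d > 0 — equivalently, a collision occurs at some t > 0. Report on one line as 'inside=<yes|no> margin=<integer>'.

d = (-18, 10),  |d|² = 424;  R = 4+1 = 5,  c = 424−5² = 399
v_rel = (-8, 7),  |v_rel|² = 113;  v_rel·d = (-8)·(-18) + (7)·(10) = 214
113·t² − 428·t + 399 = 0  ⇒  m = 214² − 113·399 = 709
m = 709 > 0,  v_rel·d = 214 > 0  ⇒  inside

inside=yes margin=709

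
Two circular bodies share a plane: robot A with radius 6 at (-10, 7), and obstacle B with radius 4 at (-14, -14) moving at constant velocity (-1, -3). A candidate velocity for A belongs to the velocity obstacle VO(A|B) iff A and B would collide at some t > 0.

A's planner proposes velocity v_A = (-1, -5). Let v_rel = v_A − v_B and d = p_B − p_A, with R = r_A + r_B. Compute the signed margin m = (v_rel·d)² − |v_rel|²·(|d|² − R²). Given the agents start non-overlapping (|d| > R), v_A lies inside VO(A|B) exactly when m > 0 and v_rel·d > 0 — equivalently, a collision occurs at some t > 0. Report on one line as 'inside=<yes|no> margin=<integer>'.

d = (-4, -21),  |d|² = 457;  R = 6+4 = 10,  c = 457−10² = 357
v_rel = (0, -2),  |v_rel|² = 4;  v_rel·d = (0)·(-4) + (-2)·(-21) = 42
4·t² − 84·t + 357 = 0  ⇒  m = 42² − 4·357 = 336
m = 336 > 0,  v_rel·d = 42 > 0  ⇒  inside

inside=yes margin=336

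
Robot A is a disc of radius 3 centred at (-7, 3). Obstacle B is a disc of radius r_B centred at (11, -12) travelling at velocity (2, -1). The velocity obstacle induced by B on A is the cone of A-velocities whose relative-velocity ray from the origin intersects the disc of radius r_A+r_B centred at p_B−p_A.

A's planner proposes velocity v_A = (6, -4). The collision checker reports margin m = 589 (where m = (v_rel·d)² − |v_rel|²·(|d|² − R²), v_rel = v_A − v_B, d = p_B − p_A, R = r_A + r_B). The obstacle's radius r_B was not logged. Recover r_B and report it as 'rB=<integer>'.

m = 589
d = (18, -15);  v_rel = (4, -3),  |v_rel|² = 25
v_rel×d = (4)·(-15) − (-3)·(18) = -6
since m = R²·25 − (-6)²:  R² = (36 + 589) / 25 = 25
R = √25 = 5  ⇒  r_B = 5 − 3 = 2

rB=2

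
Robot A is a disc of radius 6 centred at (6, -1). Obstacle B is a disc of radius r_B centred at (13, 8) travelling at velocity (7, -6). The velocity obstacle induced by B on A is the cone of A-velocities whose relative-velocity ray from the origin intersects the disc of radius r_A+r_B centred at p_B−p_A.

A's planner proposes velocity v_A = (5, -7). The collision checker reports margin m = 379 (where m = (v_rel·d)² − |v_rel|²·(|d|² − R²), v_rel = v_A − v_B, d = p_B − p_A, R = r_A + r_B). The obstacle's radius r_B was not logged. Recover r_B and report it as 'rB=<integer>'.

m = 379
d = (7, 9);  v_rel = (-2, -1),  |v_rel|² = 5
v_rel×d = (-2)·(9) − (-1)·(7) = -11
since m = R²·5 − (-11)²:  R² = (121 + 379) / 5 = 100
R = √100 = 10  ⇒  r_B = 10 − 6 = 4

rB=4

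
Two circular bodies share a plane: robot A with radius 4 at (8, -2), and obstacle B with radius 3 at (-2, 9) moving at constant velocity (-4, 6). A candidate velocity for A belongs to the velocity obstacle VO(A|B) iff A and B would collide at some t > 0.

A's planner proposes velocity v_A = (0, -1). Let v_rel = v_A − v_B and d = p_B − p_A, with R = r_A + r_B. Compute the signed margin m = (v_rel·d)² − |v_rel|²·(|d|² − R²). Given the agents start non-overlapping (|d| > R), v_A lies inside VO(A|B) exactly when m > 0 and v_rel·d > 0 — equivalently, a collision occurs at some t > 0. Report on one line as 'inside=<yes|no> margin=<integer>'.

d = (-10, 11),  |d|² = 221;  R = 4+3 = 7,  c = 221−7² = 172
v_rel = (4, -7),  |v_rel|² = 65;  v_rel·d = (4)·(-10) + (-7)·(11) = -117
65·t² + 234·t + 172 = 0  ⇒  m = (-117)² − 65·172 = 2509
m = 2509 > 0,  v_rel·d = -117 < 0  ⇒  outside

inside=no margin=2509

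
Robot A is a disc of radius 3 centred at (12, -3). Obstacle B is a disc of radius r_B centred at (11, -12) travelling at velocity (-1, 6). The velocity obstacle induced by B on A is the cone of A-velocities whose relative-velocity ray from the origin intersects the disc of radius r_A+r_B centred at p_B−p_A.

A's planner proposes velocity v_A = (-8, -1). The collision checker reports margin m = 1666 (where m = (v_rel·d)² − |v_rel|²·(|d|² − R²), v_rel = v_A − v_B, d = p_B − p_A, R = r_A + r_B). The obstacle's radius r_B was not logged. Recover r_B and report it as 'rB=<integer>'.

m = 1666
d = (-1, -9);  v_rel = (-7, -7),  |v_rel|² = 98
v_rel×d = (-7)·(-9) − (-7)·(-1) = 56
since m = R²·98 − 56²:  R² = (3136 + 1666) / 98 = 49
R = √49 = 7  ⇒  r_B = 7 − 3 = 4

rB=4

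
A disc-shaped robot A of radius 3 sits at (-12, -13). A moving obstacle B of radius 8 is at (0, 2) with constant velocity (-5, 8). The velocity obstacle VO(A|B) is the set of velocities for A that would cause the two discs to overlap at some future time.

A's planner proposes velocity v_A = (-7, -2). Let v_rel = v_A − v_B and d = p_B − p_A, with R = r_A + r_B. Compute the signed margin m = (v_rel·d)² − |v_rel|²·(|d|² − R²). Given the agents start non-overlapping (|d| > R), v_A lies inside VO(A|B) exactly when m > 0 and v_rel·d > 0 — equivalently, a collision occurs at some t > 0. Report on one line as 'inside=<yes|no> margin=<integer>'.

d = (12, 15),  |d|² = 369;  R = 3+8 = 11,  c = 369−11² = 248
v_rel = (-2, -10),  |v_rel|² = 104;  v_rel·d = (-2)·(12) + (-10)·(15) = -174
104·t² + 348·t + 248 = 0  ⇒  m = (-174)² − 104·248 = 4484
m = 4484 > 0,  v_rel·d = -174 < 0  ⇒  outside

inside=no margin=4484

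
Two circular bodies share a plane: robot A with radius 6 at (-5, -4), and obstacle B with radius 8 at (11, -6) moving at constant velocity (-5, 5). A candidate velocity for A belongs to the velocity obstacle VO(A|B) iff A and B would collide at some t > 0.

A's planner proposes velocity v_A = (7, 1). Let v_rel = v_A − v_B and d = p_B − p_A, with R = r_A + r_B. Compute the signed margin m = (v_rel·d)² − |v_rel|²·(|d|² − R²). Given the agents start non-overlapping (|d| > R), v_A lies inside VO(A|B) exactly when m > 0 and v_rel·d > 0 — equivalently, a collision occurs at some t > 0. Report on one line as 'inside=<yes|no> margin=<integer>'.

d = (16, -2),  |d|² = 260;  R = 6+8 = 14,  c = 260−14² = 64
v_rel = (12, -4),  |v_rel|² = 160;  v_rel·d = (12)·(16) + (-4)·(-2) = 200
160·t² − 400·t + 64 = 0  ⇒  m = 200² − 160·64 = 29760
m = 29760 > 0,  v_rel·d = 200 > 0  ⇒  inside

inside=yes margin=29760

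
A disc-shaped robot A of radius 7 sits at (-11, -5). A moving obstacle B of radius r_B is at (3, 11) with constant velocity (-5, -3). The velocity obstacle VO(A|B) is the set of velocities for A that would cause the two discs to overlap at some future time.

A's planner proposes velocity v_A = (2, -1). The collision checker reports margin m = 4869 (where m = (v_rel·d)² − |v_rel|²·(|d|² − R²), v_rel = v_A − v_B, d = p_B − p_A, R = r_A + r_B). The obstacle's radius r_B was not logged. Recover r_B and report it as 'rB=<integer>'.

m = 4869
d = (14, 16);  v_rel = (7, 2),  |v_rel|² = 53
v_rel×d = (7)·(16) − (2)·(14) = 84
since m = R²·53 − 84²:  R² = (7056 + 4869) / 53 = 225
R = √225 = 15  ⇒  r_B = 15 − 7 = 8

rB=8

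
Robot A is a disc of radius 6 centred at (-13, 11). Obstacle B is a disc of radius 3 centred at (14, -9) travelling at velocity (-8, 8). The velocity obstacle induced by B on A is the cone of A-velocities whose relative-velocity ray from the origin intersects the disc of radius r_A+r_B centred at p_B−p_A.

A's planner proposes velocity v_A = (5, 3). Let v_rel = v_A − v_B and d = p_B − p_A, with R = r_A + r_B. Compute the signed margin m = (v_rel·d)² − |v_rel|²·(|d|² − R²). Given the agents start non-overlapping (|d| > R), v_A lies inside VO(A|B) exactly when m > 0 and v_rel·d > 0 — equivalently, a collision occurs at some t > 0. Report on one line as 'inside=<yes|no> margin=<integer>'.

d = (27, -20),  |d|² = 1129;  R = 6+3 = 9,  c = 1129−9² = 1048
v_rel = (13, -5),  |v_rel|² = 194;  v_rel·d = (13)·(27) + (-5)·(-20) = 451
194·t² − 902·t + 1048 = 0  ⇒  m = 451² − 194·1048 = 89
m = 89 > 0,  v_rel·d = 451 > 0  ⇒  inside

inside=yes margin=89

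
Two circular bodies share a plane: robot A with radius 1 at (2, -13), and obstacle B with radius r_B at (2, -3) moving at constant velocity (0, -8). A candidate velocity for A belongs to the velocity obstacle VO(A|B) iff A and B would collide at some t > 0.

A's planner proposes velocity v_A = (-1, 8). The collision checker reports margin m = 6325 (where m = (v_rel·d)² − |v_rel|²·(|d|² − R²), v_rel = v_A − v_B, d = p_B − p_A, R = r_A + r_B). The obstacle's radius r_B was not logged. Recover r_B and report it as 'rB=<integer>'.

m = 6325
d = (0, 10);  v_rel = (-1, 16),  |v_rel|² = 257
v_rel×d = (-1)·(10) − (16)·(0) = -10
since m = R²·257 − (-10)²:  R² = (100 + 6325) / 257 = 25
R = √25 = 5  ⇒  r_B = 5 − 1 = 4

rB=4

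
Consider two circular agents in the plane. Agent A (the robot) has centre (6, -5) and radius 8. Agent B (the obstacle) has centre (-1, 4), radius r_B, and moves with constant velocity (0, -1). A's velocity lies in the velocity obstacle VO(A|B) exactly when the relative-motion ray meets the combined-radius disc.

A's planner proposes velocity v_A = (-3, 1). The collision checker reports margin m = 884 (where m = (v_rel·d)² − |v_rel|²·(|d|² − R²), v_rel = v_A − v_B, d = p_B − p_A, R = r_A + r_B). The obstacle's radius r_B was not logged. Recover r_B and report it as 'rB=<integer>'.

m = 884
d = (-7, 9);  v_rel = (-3, 2),  |v_rel|² = 13
v_rel×d = (-3)·(9) − (2)·(-7) = -13
since m = R²·13 − (-13)²:  R² = (169 + 884) / 13 = 81
R = √81 = 9  ⇒  r_B = 9 − 8 = 1

rB=1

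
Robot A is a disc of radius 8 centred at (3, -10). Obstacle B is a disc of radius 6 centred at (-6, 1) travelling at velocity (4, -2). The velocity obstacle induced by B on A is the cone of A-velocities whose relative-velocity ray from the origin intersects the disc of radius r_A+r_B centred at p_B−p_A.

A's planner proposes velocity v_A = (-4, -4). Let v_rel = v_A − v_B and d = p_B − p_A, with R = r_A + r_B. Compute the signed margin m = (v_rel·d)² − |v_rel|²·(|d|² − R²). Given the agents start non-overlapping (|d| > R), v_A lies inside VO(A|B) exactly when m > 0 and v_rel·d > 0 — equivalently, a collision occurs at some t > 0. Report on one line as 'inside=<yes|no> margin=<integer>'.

d = (-9, 11),  |d|² = 202;  R = 8+6 = 14,  c = 202−14² = 6
v_rel = (-8, -2),  |v_rel|² = 68;  v_rel·d = (-8)·(-9) + (-2)·(11) = 50
68·t² − 100·t + 6 = 0  ⇒  m = 50² − 68·6 = 2092
m = 2092 > 0,  v_rel·d = 50 > 0  ⇒  inside

inside=yes margin=2092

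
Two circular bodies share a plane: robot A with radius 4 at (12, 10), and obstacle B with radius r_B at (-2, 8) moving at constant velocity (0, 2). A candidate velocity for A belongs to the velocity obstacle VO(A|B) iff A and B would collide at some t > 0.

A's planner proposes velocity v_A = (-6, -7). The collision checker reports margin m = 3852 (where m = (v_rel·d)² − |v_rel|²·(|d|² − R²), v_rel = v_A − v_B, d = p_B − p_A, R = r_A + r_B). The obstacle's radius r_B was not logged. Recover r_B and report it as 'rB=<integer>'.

m = 3852
d = (-14, -2);  v_rel = (-6, -9),  |v_rel|² = 117
v_rel×d = (-6)·(-2) − (-9)·(-14) = -114
since m = R²·117 − (-114)²:  R² = (12996 + 3852) / 117 = 144
R = √144 = 12  ⇒  r_B = 12 − 4 = 8

rB=8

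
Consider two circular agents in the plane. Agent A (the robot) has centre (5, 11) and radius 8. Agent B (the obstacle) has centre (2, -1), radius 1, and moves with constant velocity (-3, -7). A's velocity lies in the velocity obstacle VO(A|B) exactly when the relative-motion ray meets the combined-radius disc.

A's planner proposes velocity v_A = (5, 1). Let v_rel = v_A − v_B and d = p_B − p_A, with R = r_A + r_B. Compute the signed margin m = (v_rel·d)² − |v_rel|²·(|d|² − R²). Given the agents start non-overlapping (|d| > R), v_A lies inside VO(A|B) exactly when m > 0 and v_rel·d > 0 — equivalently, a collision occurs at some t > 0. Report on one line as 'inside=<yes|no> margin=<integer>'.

d = (-3, -12),  |d|² = 153;  R = 8+1 = 9,  c = 153−9² = 72
v_rel = (8, 8),  |v_rel|² = 128;  v_rel·d = (8)·(-3) + (8)·(-12) = -120
128·t² + 240·t + 72 = 0  ⇒  m = (-120)² − 128·72 = 5184
m = 5184 > 0,  v_rel·d = -120 < 0  ⇒  outside

inside=no margin=5184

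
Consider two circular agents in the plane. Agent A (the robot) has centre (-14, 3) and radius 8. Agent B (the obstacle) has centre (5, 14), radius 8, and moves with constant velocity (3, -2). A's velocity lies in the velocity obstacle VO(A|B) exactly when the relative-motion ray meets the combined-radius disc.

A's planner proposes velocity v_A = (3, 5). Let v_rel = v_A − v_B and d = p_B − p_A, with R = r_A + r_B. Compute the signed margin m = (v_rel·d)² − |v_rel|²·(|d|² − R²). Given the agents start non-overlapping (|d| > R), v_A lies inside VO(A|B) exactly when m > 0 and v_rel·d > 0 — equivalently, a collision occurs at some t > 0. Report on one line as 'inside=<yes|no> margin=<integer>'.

d = (19, 11),  |d|² = 482;  R = 8+8 = 16,  c = 482−16² = 226
v_rel = (0, 7),  |v_rel|² = 49;  v_rel·d = (0)·(19) + (7)·(11) = 77
49·t² − 154·t + 226 = 0  ⇒  m = 77² − 49·226 = -5145
m = -5145 < 0,  v_rel·d = 77 > 0  ⇒  outside

inside=no margin=-5145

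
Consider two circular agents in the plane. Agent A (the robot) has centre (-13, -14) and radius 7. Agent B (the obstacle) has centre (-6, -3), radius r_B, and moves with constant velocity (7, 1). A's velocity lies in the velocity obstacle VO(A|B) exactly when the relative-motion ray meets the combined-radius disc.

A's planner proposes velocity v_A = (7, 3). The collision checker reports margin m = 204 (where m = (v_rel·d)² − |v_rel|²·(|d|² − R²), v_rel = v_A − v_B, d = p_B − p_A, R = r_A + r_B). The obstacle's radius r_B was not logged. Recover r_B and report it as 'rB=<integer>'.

m = 204
d = (7, 11);  v_rel = (0, 2),  |v_rel|² = 4
v_rel×d = (0)·(11) − (2)·(7) = -14
since m = R²·4 − (-14)²:  R² = (196 + 204) / 4 = 100
R = √100 = 10  ⇒  r_B = 10 − 7 = 3

rB=3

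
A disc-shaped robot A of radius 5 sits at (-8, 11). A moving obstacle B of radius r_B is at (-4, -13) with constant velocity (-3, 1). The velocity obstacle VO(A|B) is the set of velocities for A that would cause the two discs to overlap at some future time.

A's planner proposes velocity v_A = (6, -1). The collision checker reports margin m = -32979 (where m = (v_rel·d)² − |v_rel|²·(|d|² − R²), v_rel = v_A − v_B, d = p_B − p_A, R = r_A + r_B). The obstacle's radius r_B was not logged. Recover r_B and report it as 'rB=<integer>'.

m = -32979
d = (4, -24);  v_rel = (9, -2),  |v_rel|² = 85
v_rel×d = (9)·(-24) − (-2)·(4) = -208
since m = R²·85 − (-208)²:  R² = (43264 + -32979) / 85 = 121
R = √121 = 11  ⇒  r_B = 11 − 5 = 6

rB=6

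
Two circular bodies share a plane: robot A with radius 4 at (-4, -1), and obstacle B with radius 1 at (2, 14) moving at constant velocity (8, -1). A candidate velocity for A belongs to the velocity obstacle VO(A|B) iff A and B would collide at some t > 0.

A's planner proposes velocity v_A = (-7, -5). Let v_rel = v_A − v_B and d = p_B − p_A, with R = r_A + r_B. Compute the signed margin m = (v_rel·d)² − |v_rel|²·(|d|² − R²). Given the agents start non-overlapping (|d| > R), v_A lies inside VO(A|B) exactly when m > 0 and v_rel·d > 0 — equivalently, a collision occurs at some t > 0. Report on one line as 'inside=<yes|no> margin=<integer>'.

d = (6, 15),  |d|² = 261;  R = 4+1 = 5,  c = 261−5² = 236
v_rel = (-15, -4),  |v_rel|² = 241;  v_rel·d = (-15)·(6) + (-4)·(15) = -150
241·t² + 300·t + 236 = 0  ⇒  m = (-150)² − 241·236 = -34376
m = -34376 < 0,  v_rel·d = -150 < 0  ⇒  outside

inside=no margin=-34376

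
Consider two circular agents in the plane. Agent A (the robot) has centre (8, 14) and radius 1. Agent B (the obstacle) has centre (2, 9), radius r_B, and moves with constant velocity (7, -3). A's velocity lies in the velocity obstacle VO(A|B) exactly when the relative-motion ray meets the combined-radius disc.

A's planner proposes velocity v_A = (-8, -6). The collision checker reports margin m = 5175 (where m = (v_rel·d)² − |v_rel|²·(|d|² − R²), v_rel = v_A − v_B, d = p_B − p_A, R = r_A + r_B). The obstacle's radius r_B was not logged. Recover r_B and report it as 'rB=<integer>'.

m = 5175
d = (-6, -5);  v_rel = (-15, -3),  |v_rel|² = 234
v_rel×d = (-15)·(-5) − (-3)·(-6) = 57
since m = R²·234 − 57²:  R² = (3249 + 5175) / 234 = 36
R = √36 = 6  ⇒  r_B = 6 − 1 = 5

rB=5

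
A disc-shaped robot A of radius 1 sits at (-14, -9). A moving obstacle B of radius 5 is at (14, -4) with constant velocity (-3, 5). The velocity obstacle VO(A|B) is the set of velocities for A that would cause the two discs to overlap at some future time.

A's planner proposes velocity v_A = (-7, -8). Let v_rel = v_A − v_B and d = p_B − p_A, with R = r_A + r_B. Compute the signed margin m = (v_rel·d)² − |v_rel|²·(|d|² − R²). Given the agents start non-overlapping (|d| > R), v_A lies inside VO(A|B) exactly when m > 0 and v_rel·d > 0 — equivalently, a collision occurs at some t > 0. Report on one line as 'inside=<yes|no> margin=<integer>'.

d = (28, 5),  |d|² = 809;  R = 1+5 = 6,  c = 809−6² = 773
v_rel = (-4, -13),  |v_rel|² = 185;  v_rel·d = (-4)·(28) + (-13)·(5) = -177
185·t² + 354·t + 773 = 0  ⇒  m = (-177)² − 185·773 = -111676
m = -111676 < 0,  v_rel·d = -177 < 0  ⇒  outside

inside=no margin=-111676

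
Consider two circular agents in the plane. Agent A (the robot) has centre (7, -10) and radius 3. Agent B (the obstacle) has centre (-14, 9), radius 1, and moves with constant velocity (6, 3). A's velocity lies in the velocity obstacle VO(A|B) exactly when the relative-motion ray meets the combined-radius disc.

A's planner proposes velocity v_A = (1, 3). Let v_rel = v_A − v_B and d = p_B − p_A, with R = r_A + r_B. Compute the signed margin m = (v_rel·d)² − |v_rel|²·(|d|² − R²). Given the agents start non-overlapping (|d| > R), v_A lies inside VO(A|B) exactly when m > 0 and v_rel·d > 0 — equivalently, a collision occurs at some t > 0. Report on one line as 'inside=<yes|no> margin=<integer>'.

d = (-21, 19),  |d|² = 802;  R = 3+1 = 4,  c = 802−4² = 786
v_rel = (-5, 0),  |v_rel|² = 25;  v_rel·d = (-5)·(-21) + (0)·(19) = 105
25·t² − 210·t + 786 = 0  ⇒  m = 105² − 25·786 = -8625
m = -8625 < 0,  v_rel·d = 105 > 0  ⇒  outside

inside=no margin=-8625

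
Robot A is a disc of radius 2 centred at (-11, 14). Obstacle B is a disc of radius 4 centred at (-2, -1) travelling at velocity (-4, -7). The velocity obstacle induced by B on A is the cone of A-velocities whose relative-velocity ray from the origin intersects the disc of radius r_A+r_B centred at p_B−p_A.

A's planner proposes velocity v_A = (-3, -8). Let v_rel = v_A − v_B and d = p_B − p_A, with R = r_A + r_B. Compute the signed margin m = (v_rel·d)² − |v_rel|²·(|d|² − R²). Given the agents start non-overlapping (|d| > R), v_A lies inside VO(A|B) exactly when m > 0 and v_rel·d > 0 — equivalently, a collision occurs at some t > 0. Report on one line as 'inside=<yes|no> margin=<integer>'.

d = (9, -15),  |d|² = 306;  R = 2+4 = 6,  c = 306−6² = 270
v_rel = (1, -1),  |v_rel|² = 2;  v_rel·d = (1)·(9) + (-1)·(-15) = 24
2·t² − 48·t + 270 = 0  ⇒  m = 24² − 2·270 = 36
m = 36 > 0,  v_rel·d = 24 > 0  ⇒  inside

inside=yes margin=36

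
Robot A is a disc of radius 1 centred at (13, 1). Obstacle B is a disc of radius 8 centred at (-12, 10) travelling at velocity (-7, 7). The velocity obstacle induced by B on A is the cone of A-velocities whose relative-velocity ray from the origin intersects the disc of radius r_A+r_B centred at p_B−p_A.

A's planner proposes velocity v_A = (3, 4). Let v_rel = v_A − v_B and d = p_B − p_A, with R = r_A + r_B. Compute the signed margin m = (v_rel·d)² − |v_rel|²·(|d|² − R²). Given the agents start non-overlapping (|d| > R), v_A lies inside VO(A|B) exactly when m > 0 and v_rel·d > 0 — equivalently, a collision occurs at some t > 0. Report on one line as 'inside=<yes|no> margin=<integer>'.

d = (-25, 9),  |d|² = 706;  R = 1+8 = 9,  c = 706−9² = 625
v_rel = (10, -3),  |v_rel|² = 109;  v_rel·d = (10)·(-25) + (-3)·(9) = -277
109·t² + 554·t + 625 = 0  ⇒  m = (-277)² − 109·625 = 8604
m = 8604 > 0,  v_rel·d = -277 < 0  ⇒  outside

inside=no margin=8604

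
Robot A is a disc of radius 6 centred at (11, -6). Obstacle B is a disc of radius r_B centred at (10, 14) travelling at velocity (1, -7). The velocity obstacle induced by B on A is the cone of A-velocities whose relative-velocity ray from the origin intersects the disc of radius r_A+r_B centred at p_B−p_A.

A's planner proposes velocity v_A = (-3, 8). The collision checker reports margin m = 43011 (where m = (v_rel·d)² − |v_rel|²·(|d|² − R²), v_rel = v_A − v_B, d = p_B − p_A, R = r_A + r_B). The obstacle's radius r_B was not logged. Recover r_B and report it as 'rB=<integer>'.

m = 43011
d = (-1, 20);  v_rel = (-4, 15),  |v_rel|² = 241
v_rel×d = (-4)·(20) − (15)·(-1) = -65
since m = R²·241 − (-65)²:  R² = (4225 + 43011) / 241 = 196
R = √196 = 14  ⇒  r_B = 14 − 6 = 8

rB=8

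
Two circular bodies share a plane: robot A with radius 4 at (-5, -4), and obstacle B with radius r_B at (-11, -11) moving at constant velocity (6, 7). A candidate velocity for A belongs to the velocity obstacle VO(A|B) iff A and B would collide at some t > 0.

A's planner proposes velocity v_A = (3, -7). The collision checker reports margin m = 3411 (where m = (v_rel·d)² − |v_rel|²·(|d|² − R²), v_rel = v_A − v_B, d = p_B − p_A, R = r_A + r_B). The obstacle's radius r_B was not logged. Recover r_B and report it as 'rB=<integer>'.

m = 3411
d = (-6, -7);  v_rel = (-3, -14),  |v_rel|² = 205
v_rel×d = (-3)·(-7) − (-14)·(-6) = -63
since m = R²·205 − (-63)²:  R² = (3969 + 3411) / 205 = 36
R = √36 = 6  ⇒  r_B = 6 − 4 = 2

rB=2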